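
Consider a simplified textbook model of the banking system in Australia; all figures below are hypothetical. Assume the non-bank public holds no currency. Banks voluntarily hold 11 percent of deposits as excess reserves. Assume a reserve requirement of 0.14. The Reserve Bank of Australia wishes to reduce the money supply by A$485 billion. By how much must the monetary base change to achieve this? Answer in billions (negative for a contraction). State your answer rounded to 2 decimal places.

-121.25 billion

The money multiplier is m = 1 / (rr + e) = 1 / (0.14 + 0.11) = 4.
ΔMB = ΔM / m = (−485) / 4 = -121.25 billion.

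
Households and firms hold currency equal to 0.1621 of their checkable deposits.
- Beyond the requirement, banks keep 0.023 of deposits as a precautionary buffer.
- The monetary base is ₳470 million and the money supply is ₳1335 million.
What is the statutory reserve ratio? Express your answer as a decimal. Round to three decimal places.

Using m = M/MB = 1335/470 ≈ 2.840426. Since m = (1 + c)/(c + rr + e), the denominator satisfies c + rr + e = (1 + c)/m = (1 + 0.1621) / 2.840426 ≈ 0.409129.
With c = 0.1621 and e = 0.023, the statutory reserve ratio is 0.409129 − 0.1621 − 0.023 = 0.224029.

0.224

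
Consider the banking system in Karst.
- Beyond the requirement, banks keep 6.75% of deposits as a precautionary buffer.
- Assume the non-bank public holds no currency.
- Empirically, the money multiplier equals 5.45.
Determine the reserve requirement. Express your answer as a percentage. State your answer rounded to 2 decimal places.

Using m = 5.45. Since m = (1 + c)/(c + rr + e), the denominator satisfies c + rr + e = (1 + c)/m = (1 + 0) / 5.45 ≈ 0.183486.
With c = 0 and e = 0.0675, the reserve requirement is 0.183486 − 0 − 0.0675 = 0.115986.

11.60%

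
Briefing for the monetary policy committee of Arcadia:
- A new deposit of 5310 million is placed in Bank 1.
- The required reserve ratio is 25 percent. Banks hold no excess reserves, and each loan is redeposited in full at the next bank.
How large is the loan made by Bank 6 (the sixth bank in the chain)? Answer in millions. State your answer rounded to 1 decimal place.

Each bank lends a fraction (1 − rr) = 0.7500 of the deposit it receives, so Bank 6 receives 5310·0.7500^5 and lends 5310·0.7500^6 ≈ 945.0659 million.

945.1 million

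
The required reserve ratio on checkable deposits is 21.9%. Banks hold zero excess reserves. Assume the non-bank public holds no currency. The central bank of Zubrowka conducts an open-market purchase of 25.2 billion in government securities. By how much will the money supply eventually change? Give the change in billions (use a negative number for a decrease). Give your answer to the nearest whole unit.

The simple money multiplier is m = 1/rr = 1/0.219 ≈ 4.5662.
An open-market purchase increases the monetary base by 25.2 billion, so ΔM = m × ΔMB = 4.5662 × 25.2 ≈ 115.0682 billion.

115 billion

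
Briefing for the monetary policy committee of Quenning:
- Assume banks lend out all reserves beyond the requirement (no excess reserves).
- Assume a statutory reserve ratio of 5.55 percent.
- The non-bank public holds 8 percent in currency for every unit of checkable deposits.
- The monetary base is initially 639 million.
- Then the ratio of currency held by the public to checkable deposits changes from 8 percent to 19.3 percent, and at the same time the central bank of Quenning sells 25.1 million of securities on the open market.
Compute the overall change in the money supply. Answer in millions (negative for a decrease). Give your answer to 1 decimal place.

-2145.9 million

Before: m₁ = (1 + 0.08) / (0.0555 + 0.08) ≈ 7.97048, MB₁ = 639, so M₁ = 7.97048 × 639 ≈ 5093.1367 million.
After: m₂ = (1 + 0.193) / (0.0555 + 0.193) ≈ 4.80080, MB₂ = 639 − 25.1 = 613.9, so M₂ = 4.80080 × 613.9 ≈ 2947.2111 million.
ΔM = M₂ − M₁ = 2947.2111 − 5093.1367 = -2145.9256 million.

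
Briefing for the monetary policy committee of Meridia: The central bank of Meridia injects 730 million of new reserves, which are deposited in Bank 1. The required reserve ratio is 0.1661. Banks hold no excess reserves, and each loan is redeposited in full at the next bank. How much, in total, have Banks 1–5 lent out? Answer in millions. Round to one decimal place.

Bank i lends (1 − rr)^i of the original deposit: Bank 1 lends 730·0.8339 = 608.7470, Bank 2 lends 730·0.8339² ≈ 507.6341, and so on.
Summing a geometric series: total = 730·[0.8339·(1 − 0.8339^5) / (1 − 0.8339)] ≈ 2187.0700 million.

2187.1 million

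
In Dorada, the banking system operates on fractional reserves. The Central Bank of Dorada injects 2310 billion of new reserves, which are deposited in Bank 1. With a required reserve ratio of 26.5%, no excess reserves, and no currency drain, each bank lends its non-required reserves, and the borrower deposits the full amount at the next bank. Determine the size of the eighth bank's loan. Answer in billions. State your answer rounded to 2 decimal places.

196.75 billion

Each bank lends a fraction (1 − rr) = 0.7350 of the deposit it receives, so Bank 8 receives 2310·0.7350^7 and lends 2310·0.7350^8 ≈ 196.7482 billion.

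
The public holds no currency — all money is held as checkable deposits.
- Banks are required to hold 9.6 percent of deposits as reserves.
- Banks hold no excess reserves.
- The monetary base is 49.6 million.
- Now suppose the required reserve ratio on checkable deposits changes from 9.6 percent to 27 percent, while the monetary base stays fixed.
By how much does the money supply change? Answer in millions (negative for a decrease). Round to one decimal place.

Initially m₁ = 1 / (0.096) ≈ 10.4167, so M₁ = 10.4167 × 49.6 ≈ 516.6683 million.
After the change m₂ = 1 / (0.27) ≈ 3.7037, so M₂ = 3.7037 × 49.6 ≈ 183.7035 million.
ΔM = M₂ − M₁ = 183.7035 − 516.6683 = -332.9648 million.

-333.0 million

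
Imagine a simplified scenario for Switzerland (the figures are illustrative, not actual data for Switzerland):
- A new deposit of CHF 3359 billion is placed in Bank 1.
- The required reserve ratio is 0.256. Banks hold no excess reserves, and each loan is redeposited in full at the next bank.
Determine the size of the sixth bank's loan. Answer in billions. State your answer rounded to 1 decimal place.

CHF 569.7 billion

Each bank lends a fraction (1 − rr) = 0.7440 of the deposit it receives, so Bank 6 receives 3359·0.7440^5 and lends 3359·0.7440^6 ≈ 569.7018 billion.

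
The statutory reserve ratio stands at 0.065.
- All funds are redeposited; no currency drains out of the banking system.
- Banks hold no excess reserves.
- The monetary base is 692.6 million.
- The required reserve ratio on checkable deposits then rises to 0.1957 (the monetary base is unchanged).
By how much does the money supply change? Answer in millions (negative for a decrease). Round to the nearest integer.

Initially m₁ = 1 / (0.065) ≈ 15.3846, so M₁ = 15.3846 × 692.6 ≈ 10655.374 million.
After the change m₂ = 1 / (0.1957) ≈ 5.1099, so M₂ = 5.1099 × 692.6 ≈ 3539.1167 million.
ΔM = M₂ − M₁ = 3539.1167 − 10655.374 = -7116.2573 million.

-7116 million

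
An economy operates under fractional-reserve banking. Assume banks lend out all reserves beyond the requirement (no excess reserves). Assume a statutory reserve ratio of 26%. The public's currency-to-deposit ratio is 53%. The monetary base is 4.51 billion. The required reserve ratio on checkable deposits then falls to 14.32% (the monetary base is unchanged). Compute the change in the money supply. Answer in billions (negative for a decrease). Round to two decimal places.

1.52 billion

Initially m₁ = (1 + 0.53) / (0.26 + 0.53) ≈ 1.9367, so M₁ = 1.9367 × 4.51 ≈ 8.7345 billion.
After the change m₂ = (1 + 0.53) / (0.1432 + 0.53) ≈ 2.2727, so M₂ = 2.2727 × 4.51 ≈ 10.2499 billion.
ΔM = M₂ − M₁ = 10.2499 − 8.7345 = 1.5154 billion.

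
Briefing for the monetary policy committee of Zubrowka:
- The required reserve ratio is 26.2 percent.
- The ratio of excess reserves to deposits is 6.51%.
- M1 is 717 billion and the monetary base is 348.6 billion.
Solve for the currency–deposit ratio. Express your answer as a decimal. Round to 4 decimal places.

0.3096

Using m = M/MB = 717/348.6 ≈ 2.056799. From m = (1 + c)/(c + rr + e), rearranging gives 1 + c = m·(c + rr + e), so c·(1 − m) = m·(rr + e) − 1.
Hence c = [m·(rr + e) − 1]/(1 − m) = [2.056799 × (0.262 + 0.0651) − 1] / (1 − 2.056799) ≈ 0.309634.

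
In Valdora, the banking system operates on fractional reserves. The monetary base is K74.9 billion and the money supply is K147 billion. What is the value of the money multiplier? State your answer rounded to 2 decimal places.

The money multiplier is m = M / MB = 147 / 74.9 ≈ 1.96262.

1.96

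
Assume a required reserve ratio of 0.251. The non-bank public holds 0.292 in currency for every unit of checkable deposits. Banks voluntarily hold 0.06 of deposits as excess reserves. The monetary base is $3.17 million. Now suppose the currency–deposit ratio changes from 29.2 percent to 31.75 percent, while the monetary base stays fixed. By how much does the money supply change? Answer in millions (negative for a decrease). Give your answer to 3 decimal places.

Initially m₁ = (1 + 0.292) / (0.251 + 0.06 + 0.292) ≈ 2.14262, so M₁ = 2.14262 × 3.17 ≈ 6.7921 million.
After the change m₂ = (1 + 0.3175) / (0.251 + 0.06 + 0.3175) ≈ 2.09626, so M₂ = 2.09626 × 3.17 ≈ 6.6451 million.
ΔM = M₂ − M₁ = 6.6451 − 6.7921 = -0.147 million.

-0.147 million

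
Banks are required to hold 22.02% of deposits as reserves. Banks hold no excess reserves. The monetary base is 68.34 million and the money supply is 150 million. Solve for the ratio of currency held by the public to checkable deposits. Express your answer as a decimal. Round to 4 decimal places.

0.4324

Using m = M/MB = 150/68.34 ≈ 2.194908. From m = (1 + c)/(c + rr + e), rearranging gives 1 + c = m·(c + rr + e), so c·(1 − m) = m·(rr + e) − 1.
Hence c = [m·(rr + e) − 1]/(1 − m) = [2.194908 × (0.2202 + 0) − 1] / (1 − 2.194908) ≈ 0.432403.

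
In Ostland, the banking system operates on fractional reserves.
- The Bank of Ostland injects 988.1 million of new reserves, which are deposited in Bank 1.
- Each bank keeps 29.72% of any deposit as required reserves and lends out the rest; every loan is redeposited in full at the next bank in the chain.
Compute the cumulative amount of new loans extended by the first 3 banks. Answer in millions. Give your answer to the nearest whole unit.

Bank i lends (1 − rr)^i of the original deposit: Bank 1 lends 988.1·0.7028 ≈ 694.4367, Bank 2 lends 988.1·0.7028² ≈ 488.0501, and so on.
Summing a geometric series: total = 988.1·[0.7028·(1 − 0.7028^3) / (1 − 0.7028)] ≈ 1525.4884 million.

1525 million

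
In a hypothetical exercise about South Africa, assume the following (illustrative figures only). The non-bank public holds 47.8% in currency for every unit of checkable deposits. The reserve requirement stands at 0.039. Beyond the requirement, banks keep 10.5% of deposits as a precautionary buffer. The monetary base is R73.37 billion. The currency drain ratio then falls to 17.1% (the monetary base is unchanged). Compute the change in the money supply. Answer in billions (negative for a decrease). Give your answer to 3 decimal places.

Initially m₁ = (1 + 0.478) / (0.039 + 0.105 + 0.478) ≈ 2.376206, so M₁ = 2.376206 × 73.37 ≈ 174.3422 billion.
After the change m₂ = (1 + 0.171) / (0.039 + 0.105 + 0.171) ≈ 3.717460, so M₂ = 3.717460 × 73.37 ≈ 272.75 billion.
ΔM = M₂ − M₁ = 272.75 − 174.3422 = 98.4078 billion.

R98.408 billion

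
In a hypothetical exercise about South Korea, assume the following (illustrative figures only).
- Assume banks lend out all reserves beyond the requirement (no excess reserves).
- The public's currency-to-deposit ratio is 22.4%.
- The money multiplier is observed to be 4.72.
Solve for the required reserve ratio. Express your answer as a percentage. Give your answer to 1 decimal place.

Using m = 4.72. Since m = (1 + c)/(c + rr + e), the denominator satisfies c + rr + e = (1 + c)/m = (1 + 0.224) / 4.72 ≈ 0.259322.
With c = 0.224 and e = 0, the required reserve ratio is 0.259322 − 0.224 − 0 = 0.035322.

3.5%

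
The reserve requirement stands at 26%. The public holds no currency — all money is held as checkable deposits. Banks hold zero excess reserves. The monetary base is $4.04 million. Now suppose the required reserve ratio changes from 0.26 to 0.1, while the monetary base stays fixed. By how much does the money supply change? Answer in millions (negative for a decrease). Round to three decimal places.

Initially m₁ = 1 / (0.26) ≈ 3.84615, so M₁ = 3.84615 × 4.04 ≈ 15.5384 million.
After the change m₂ = 1 / (0.1) = 10, so M₂ = 10 × 4.04 = 40.4 million.
ΔM = M₂ − M₁ = 40.4 − 15.5384 = 24.8616 million.

$24.862 million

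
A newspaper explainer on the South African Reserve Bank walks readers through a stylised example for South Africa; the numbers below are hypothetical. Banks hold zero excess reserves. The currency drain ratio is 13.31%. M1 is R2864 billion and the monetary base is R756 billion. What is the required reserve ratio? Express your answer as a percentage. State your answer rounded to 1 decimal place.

Using m = M/MB = 2864/756 ≈ 3.788360. Since m = (1 + c)/(c + rr + e), the denominator satisfies c + rr + e = (1 + c)/m = (1 + 0.1331) / 3.788360 ≈ 0.299100.
With c = 0.1331 and e = 0, the required reserve ratio is 0.299100 − 0.1331 − 0 = 0.166.

16.6%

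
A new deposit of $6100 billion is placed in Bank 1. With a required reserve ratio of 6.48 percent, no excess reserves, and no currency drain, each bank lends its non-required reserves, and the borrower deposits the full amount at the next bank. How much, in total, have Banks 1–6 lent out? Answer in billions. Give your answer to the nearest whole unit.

Bank i lends (1 − rr)^i of the original deposit: Bank 1 lends 6100·0.9352 = 5704.7200, Bank 2 lends 6100·0.9352² ≈ 5335.0541, and so on.
Summing a geometric series: total = 6100·[0.9352·(1 − 0.9352^6) / (1 − 0.9352)] ≈ 29139.7325 billion.

$29140 billion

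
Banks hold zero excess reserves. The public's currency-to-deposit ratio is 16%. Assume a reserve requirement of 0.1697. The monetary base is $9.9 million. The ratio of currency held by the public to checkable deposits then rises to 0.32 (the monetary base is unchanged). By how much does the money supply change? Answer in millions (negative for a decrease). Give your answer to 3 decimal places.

-8.146 million

Initially m₁ = (1 + 0.16) / (0.1697 + 0.16) ≈ 3.51835, so M₁ = 3.51835 × 9.9 ≈ 34.8317 million.
After the change m₂ = (1 + 0.32) / (0.1697 + 0.32) ≈ 2.69553, so M₂ = 2.69553 × 9.9 ≈ 26.6857 million.
ΔM = M₂ − M₁ = 26.6857 − 34.8317 = -8.146 million.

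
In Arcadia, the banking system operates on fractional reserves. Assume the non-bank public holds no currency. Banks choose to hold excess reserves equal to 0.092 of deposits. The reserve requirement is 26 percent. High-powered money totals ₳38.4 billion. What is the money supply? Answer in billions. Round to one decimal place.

The money multiplier is m = 1 / (rr + e) = 1 / (0.26 + 0.092) ≈ 2.8409.
So M = m × MB = 2.8409 × 38.4 ≈ 109.0906 billion.

₳109.1 billion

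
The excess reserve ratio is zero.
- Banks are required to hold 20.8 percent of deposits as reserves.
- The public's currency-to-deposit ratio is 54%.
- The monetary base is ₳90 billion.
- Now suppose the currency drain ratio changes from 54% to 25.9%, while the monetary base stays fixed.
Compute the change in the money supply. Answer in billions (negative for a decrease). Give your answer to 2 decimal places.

Initially m₁ = (1 + 0.54) / (0.208 + 0.54) ≈ 2.05882, so M₁ = 2.05882 × 90 = 185.2938 billion.
After the change m₂ = (1 + 0.259) / (0.208 + 0.259) ≈ 2.69593, so M₂ = 2.69593 × 90 = 242.6337 billion.
ΔM = M₂ − M₁ = 242.6337 − 185.2938 = 57.3399 billion.

₳57.34 billion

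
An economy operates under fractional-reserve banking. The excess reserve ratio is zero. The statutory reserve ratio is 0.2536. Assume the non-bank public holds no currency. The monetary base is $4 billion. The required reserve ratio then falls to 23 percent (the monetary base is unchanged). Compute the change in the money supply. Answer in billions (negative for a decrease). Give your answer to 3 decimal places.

Initially m₁ = 1 / (0.2536) ≈ 3.94322, so M₁ = 3.94322 × 4 ≈ 15.7729 billion.
After the change m₂ = 1 / (0.23) ≈ 4.34783, so M₂ = 4.34783 × 4 ≈ 17.3913 billion.
ΔM = M₂ − M₁ = 17.3913 − 15.7729 = 1.6184 billion.

$1.618 billion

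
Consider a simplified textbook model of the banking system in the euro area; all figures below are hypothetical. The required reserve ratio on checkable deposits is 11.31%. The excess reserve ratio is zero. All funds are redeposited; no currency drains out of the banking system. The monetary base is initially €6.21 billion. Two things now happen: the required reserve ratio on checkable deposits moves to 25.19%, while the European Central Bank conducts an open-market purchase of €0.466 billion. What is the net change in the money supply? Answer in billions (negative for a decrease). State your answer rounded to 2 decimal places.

-28.40 billion

Before: m₁ = 1 / (0.1131) ≈ 8.8417, MB₁ = 6.21, so M₁ = 8.8417 × 6.21 ≈ 54.907 billion.
After: m₂ = 1 / (0.2519) ≈ 3.9698, MB₂ = 6.21 + 0.466 = 6.676, so M₂ = 3.9698 × 6.676 ≈ 26.5024 billion.
ΔM = M₂ − M₁ = 26.5024 − 54.907 = -28.4046 billion.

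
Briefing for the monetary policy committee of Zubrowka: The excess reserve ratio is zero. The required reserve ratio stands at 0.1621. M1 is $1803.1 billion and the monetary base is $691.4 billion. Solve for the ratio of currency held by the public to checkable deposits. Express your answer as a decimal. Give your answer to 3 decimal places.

0.359

Using m = M/MB = 1803.1/691.4 ≈ 2.607897. From m = (1 + c)/(c + rr + e), rearranging gives 1 + c = m·(c + rr + e), so c·(1 − m) = m·(rr + e) − 1.
Hence c = [m·(rr + e) − 1]/(1 − m) = [2.607897 × (0.1621 + 0) − 1] / (1 − 2.607897) ≈ 0.359015.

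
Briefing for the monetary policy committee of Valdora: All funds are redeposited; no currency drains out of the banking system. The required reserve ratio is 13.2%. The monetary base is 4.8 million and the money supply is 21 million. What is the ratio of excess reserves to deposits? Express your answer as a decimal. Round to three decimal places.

0.097

Using m = M/MB = 21/4.8 = 4.375000. Since m = (1 + c)/(c + rr + e), the denominator satisfies c + rr + e = (1 + c)/m = (1 + 0) / 4.375000 ≈ 0.228571.
With c = 0 and rr = 0.132, the ratio of excess reserves to deposits is 0.228571 − 0 − 0.132 = 0.096571.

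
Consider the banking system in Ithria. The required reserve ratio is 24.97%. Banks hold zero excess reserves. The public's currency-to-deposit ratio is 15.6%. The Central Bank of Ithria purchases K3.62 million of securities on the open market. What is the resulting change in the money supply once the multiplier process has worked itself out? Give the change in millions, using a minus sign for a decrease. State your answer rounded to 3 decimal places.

The money multiplier is m = (1 + c) / (rr + c) = (1 + 0.156) / (0.2497 + 0.156) ≈ 2.84940.
The purchase adds 3.62 million of base, so ΔM = m × ΔMB = 2.84940 × (+3.62) ≈ 10.3148 million.

K10.315 million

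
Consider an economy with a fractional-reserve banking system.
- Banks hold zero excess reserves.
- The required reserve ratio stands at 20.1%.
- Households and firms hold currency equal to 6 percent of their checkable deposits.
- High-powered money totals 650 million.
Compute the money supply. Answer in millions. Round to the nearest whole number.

The money multiplier is m = (1 + c) / (rr + c) = (1 + 0.06) / (0.201 + 0.06) ≈ 4.0613.
So M = m × MB = 4.0613 × 650 = 2639.845 million.

2640 million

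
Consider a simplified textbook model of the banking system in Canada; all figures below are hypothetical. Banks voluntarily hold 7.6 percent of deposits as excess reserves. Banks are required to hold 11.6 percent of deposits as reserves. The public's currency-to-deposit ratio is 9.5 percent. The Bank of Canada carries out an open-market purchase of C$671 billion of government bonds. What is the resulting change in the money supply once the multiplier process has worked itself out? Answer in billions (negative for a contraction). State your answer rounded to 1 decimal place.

C$2560.1 billion

The money multiplier is m = (1 + c) / (rr + e + c) = (1 + 0.095) / (0.116 + 0.076 + 0.095) ≈ 3.81533.
The purchase adds 671 billion of base, so ΔM = m × ΔMB = 3.81533 × (+671) ≈ 2560.0864 billion.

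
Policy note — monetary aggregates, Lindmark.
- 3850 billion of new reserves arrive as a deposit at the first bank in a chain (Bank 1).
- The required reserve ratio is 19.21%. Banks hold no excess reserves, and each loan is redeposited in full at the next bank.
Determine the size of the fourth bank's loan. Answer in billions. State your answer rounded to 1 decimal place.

1640.2 billion

Each bank lends a fraction (1 − rr) = 0.8079 of the deposit it receives, so Bank 4 receives 3850·0.8079^3 and lends 3850·0.8079^4 ≈ 1640.1787 billion.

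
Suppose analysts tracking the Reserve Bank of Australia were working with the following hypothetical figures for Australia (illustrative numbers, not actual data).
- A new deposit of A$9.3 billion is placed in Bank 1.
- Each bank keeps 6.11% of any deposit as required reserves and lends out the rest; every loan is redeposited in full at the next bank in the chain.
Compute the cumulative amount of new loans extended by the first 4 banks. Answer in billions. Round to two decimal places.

Bank i lends (1 − rr)^i of the original deposit: Bank 1 lends 9.3·0.9389 ≈ 8.7318, Bank 2 lends 9.3·0.9389² ≈ 8.1983, and so on.
Summing a geometric series: total = 9.3·[0.9389·(1 − 0.9389^4) / (1 − 0.9389)] ≈ 31.8544 billion.

A$31.85 billion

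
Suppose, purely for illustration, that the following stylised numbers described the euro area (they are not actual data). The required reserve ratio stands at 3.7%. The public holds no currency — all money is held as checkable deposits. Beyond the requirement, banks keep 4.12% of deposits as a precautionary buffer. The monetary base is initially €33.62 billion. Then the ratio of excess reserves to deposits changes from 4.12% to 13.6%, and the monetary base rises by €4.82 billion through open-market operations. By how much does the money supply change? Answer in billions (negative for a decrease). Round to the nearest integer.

Before: m₁ = 1 / (0.037 + 0.0412) ≈ 12.7877, MB₁ = 33.62, so M₁ = 12.7877 × 33.62 ≈ 429.9225 billion.
After: m₂ = 1 / (0.037 + 0.136) ≈ 5.7803, MB₂ = 33.62 + 4.82 = 38.44, so M₂ = 5.7803 × 38.44 ≈ 222.1947 billion.
ΔM = M₂ − M₁ = 222.1947 − 429.9225 = -207.7278 billion.

-208 billion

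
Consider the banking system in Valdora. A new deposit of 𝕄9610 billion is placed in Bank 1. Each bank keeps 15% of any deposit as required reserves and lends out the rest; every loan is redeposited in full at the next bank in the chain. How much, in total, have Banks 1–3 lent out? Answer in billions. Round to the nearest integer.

𝕄21013 billion

Bank i lends (1 − rr)^i of the original deposit: Bank 1 lends 9610·0.8500 = 8168.5000, Bank 2 lends 9610·0.8500² = 6943.2250, and so on.
Summing a geometric series: total = 9610·[0.8500·(1 − 0.8500^3) / (1 − 0.8500)] ≈ 21013.4663 billion.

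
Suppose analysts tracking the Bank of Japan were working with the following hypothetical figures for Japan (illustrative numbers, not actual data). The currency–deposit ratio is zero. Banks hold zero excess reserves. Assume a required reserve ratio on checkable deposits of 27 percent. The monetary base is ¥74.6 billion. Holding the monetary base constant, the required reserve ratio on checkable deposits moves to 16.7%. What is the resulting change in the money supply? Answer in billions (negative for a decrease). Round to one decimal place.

Initially m₁ = 1 / (0.27) ≈ 3.7037, so M₁ = 3.7037 × 74.6 ≈ 276.296 billion.
After the change m₂ = 1 / (0.167) ≈ 5.9880, so M₂ = 5.9880 × 74.6 = 446.7048 billion.
ΔM = M₂ − M₁ = 446.7048 − 276.296 = 170.4088 billion.

¥170.4 billion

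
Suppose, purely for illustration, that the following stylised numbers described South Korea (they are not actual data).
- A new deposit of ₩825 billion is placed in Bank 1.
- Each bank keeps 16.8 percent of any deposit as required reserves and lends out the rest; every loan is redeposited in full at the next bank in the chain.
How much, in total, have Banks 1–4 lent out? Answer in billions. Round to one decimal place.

Bank i lends (1 − rr)^i of the original deposit: Bank 1 lends 825·0.8320 = 686.4000, Bank 2 lends 825·0.8320² = 571.0848, and so on.
Summing a geometric series: total = 825·[0.8320·(1 − 0.8320^4) / (1 − 0.8320)] ≈ 2127.9460 billion.

₩2127.9 billion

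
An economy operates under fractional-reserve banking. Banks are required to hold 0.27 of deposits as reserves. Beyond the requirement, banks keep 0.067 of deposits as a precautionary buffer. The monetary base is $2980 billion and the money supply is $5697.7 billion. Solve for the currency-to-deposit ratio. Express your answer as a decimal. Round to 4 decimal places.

Using m = M/MB = 5697.7/2980 ≈ 1.911980. From m = (1 + c)/(c + rr + e), rearranging gives 1 + c = m·(c + rr + e), so c·(1 − m) = m·(rr + e) − 1.
Hence c = [m·(rr + e) − 1]/(1 − m) = [1.911980 × (0.27 + 0.067) − 1] / (1 − 1.911980) ≈ 0.389990.

0.3900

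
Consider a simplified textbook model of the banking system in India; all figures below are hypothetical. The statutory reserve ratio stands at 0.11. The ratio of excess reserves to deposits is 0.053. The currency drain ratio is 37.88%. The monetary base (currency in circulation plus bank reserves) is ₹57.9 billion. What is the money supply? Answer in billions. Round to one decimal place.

₹147.3 billion

The money multiplier is m = (1 + c) / (rr + e + c) = (1 + 0.3788) / (0.11 + 0.053 + 0.3788) ≈ 2.5449.
So M = m × MB = 2.5449 × 57.9 ≈ 147.3497 billion.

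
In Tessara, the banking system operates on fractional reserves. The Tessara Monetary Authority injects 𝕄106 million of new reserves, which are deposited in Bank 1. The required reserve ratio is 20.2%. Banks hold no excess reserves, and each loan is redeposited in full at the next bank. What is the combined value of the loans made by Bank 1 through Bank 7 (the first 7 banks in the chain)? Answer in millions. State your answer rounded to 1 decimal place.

𝕄332.5 million

Bank i lends (1 − rr)^i of the original deposit: Bank 1 lends 106·0.7980 = 84.5880, Bank 2 lends 106·0.7980² ≈ 67.5012, and so on.
Summing a geometric series: total = 106·[0.7980·(1 − 0.7980^7) / (1 − 0.7980)] ≈ 332.4591 million.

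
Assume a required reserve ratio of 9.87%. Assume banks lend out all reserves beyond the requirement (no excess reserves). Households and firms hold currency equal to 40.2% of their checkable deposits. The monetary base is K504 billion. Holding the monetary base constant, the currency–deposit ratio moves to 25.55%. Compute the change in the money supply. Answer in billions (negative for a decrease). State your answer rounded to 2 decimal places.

K375.24 billion

Initially m₁ = (1 + 0.402) / (0.0987 + 0.402) ≈ 2.800080, so M₁ = 2.800080 × 504 ≈ 1411.2403 billion.
After the change m₂ = (1 + 0.2555) / (0.0987 + 0.2555) ≈ 3.544608, so M₂ = 3.544608 × 504 ≈ 1786.4824 billion.
ΔM = M₂ − M₁ = 1786.4824 − 1411.2403 = 375.2421 billion.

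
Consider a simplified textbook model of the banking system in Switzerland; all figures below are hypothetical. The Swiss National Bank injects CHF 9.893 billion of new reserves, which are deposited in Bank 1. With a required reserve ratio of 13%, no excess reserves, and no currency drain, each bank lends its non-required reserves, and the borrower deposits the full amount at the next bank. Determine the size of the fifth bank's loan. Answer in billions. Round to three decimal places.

Each bank lends a fraction (1 − rr) = 0.8700 of the deposit it receives, so Bank 5 receives 9.893·0.8700^4 and lends 9.893·0.8700^5 ≈ 4.9309 billion.

CHF 4.931 billion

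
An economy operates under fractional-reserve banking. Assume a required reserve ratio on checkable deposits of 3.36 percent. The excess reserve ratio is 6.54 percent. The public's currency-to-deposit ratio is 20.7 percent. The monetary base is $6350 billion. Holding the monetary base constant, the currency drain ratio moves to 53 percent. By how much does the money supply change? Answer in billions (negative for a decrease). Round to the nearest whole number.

Initially m₁ = (1 + 0.207) / (0.0336 + 0.0654 + 0.207) ≈ 3.94444, so M₁ = 3.94444 × 6350 = 25047.194 billion.
After the change m₂ = (1 + 0.53) / (0.0336 + 0.0654 + 0.53) ≈ 2.43243, so M₂ = 2.43243 × 6350 = 15445.9305 billion.
ΔM = M₂ − M₁ = 15445.9305 − 25047.194 = -9601.2635 billion.

-9601 billion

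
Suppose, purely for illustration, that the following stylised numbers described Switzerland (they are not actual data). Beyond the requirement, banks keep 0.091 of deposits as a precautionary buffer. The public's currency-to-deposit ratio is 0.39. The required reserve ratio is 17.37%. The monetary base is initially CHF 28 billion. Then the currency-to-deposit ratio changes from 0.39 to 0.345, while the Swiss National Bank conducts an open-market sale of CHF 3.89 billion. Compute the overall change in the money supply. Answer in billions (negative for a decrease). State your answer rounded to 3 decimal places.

Before: m₁ = (1 + 0.39) / (0.1737 + 0.091 + 0.39) ≈ 2.123110, MB₁ = 28, so M₁ = 2.123110 × 28 ≈ 59.4471 billion.
After: m₂ = (1 + 0.345) / (0.1737 + 0.091 + 0.345) ≈ 2.206003, MB₂ = 28 − 3.89 = 24.11, so M₂ = 2.206003 × 24.11 ≈ 53.1867 billion.
ΔM = M₂ − M₁ = 53.1867 − 59.4471 = -6.2604 billion.

-6.260 billion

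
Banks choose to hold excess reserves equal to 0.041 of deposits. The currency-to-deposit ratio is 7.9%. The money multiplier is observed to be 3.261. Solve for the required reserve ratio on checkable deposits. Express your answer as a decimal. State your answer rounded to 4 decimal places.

0.2109

Using m = 3.261. Since m = (1 + c)/(c + rr + e), the denominator satisfies c + rr + e = (1 + c)/m = (1 + 0.079) / 3.261 ≈ 0.330880.
With c = 0.079 and e = 0.041, the required reserve ratio on checkable deposits is 0.330880 − 0.079 − 0.041 = 0.21088.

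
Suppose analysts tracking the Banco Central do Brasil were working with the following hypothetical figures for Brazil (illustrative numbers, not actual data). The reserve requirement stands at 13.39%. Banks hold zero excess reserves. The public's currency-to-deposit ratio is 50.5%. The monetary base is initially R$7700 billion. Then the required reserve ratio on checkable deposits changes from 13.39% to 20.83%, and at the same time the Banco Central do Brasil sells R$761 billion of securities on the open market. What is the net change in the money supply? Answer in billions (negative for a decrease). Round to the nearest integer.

Before: m₁ = (1 + 0.505) / (0.1339 + 0.505) ≈ 2.35561, MB₁ = 7700, so M₁ = 2.35561 × 7700 = 18138.197 billion.
After: m₂ = (1 + 0.505) / (0.2083 + 0.505) ≈ 2.10991, MB₂ = 7700 − 761 = 6939, so M₂ = 2.10991 × 6939 ≈ 14640.6655 billion.
ΔM = M₂ − M₁ = 14640.6655 − 18138.197 = -3497.5315 billion.

-3498 billion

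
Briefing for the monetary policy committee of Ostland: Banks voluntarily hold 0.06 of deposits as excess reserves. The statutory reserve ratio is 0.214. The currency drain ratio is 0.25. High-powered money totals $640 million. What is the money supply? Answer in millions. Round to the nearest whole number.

$1527 million

The money multiplier is m = (1 + c) / (rr + e + c) = (1 + 0.25) / (0.214 + 0.06 + 0.25) ≈ 2.3855.
So M = m × MB = 2.3855 × 640 = 1526.72 million.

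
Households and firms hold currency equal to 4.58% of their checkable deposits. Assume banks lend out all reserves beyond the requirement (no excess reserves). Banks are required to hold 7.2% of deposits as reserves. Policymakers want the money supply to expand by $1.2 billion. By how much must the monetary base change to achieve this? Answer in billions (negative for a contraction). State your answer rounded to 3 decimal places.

$0.135 billion

The money multiplier is m = (1 + c) / (rr + c) = (1 + 0.0458) / (0.072 + 0.0458) ≈ 8.87776.
ΔMB = ΔM / m = (+1.2) / 8.87776 ≈ 0.1352 billion.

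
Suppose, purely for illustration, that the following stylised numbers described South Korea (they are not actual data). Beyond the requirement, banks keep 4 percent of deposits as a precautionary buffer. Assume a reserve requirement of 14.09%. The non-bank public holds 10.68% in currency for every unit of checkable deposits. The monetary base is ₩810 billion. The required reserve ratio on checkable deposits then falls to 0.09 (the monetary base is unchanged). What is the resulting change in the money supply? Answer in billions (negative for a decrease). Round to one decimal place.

Initially m₁ = (1 + 0.1068) / (0.1409 + 0.04 + 0.1068) ≈ 3.84706, so M₁ = 3.84706 × 810 = 3116.1186 billion.
After the change m₂ = (1 + 0.1068) / (0.09 + 0.04 + 0.1068) ≈ 4.67399, so M₂ = 4.67399 × 810 = 3785.9319 billion.
ΔM = M₂ − M₁ = 3785.9319 − 3116.1186 = 669.8133 billion.

₩669.8 billion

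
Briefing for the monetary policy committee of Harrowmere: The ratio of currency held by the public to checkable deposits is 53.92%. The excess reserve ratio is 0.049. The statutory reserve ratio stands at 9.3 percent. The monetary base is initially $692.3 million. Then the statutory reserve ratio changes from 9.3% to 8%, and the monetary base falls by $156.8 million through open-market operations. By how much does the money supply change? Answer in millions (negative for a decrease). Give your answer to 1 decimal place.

Before: m₁ = (1 + 0.5392) / (0.093 + 0.049 + 0.5392) ≈ 2.25954, MB₁ = 692.3, so M₁ = 2.25954 × 692.3 ≈ 1564.2795 million.
After: m₂ = (1 + 0.5392) / (0.08 + 0.049 + 0.5392) ≈ 2.30350, MB₂ = 692.3 − 156.8 = 535.5, so M₂ = 2.30350 × 535.5 ≈ 1233.5243 million.
ΔM = M₂ − M₁ = 1233.5243 − 1564.2795 = -330.7552 million.

-330.8 million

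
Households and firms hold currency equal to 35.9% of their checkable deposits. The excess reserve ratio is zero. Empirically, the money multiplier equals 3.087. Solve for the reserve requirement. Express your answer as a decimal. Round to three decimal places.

Using m = 3.087. Since m = (1 + c)/(c + rr + e), the denominator satisfies c + rr + e = (1 + c)/m = (1 + 0.359) / 3.087 ≈ 0.440233.
With c = 0.359 and e = 0, the reserve requirement is 0.440233 − 0.359 − 0 = 0.081233.

0.081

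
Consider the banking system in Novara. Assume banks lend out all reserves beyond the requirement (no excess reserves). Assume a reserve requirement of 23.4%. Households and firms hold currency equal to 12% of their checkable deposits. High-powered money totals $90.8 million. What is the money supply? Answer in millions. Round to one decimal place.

$287.3 million

The money multiplier is m = (1 + c) / (rr + c) = (1 + 0.12) / (0.234 + 0.12) ≈ 3.1638.
So M = m × MB = 3.1638 × 90.8 ≈ 287.273 million.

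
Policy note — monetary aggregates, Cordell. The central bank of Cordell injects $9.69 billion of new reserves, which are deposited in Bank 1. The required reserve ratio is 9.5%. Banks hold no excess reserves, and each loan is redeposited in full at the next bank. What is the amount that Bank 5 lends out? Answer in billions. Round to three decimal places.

$5.883 billion

Each bank lends a fraction (1 − rr) = 0.9050 of the deposit it receives, so Bank 5 receives 9.69·0.9050^4 and lends 9.69·0.9050^5 ≈ 5.8826 billion.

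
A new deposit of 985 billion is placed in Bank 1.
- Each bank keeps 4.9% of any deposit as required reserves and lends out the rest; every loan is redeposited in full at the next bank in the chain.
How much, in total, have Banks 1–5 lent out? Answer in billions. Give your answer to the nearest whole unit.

Bank i lends (1 − rr)^i of the original deposit: Bank 1 lends 985·0.9510 = 936.7350, Bank 2 lends 985·0.9510² ≈ 890.8350, and so on.
Summing a geometric series: total = 985·[0.9510·(1 − 0.9510^5) / (1 − 0.9510)] ≈ 4246.6202 billion.

4247 billion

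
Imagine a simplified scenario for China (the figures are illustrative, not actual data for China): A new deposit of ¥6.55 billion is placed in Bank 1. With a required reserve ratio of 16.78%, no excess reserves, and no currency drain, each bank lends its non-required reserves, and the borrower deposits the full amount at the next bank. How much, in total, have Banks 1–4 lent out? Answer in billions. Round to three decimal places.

¥16.904 billion

Bank i lends (1 − rr)^i of the original deposit: Bank 1 lends 6.55·0.8322 ≈ 5.4509, Bank 2 lends 6.55·0.8322² ≈ 4.5362, and so on.
Summing a geometric series: total = 6.55·[0.8322·(1 − 0.8322^4) / (1 − 0.8322)] ≈ 16.9038 billion.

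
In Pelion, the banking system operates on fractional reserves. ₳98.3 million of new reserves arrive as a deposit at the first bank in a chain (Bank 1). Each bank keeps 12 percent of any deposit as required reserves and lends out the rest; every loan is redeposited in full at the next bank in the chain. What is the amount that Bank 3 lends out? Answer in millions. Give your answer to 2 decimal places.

Each bank lends a fraction (1 − rr) = 0.8800 of the deposit it receives, so Bank 3 receives 98.3·0.8800^2 and lends 98.3·0.8800^3 ≈ 66.9887 million.

₳66.99 million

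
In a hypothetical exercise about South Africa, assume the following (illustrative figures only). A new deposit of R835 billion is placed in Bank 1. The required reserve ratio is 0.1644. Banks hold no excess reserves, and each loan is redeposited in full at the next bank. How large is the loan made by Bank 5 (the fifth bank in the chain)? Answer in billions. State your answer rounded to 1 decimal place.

Each bank lends a fraction (1 − rr) = 0.8356 of the deposit it receives, so Bank 5 receives 835·0.8356^4 and lends 835·0.8356^5 ≈ 340.1564 billion.

R340.2 billion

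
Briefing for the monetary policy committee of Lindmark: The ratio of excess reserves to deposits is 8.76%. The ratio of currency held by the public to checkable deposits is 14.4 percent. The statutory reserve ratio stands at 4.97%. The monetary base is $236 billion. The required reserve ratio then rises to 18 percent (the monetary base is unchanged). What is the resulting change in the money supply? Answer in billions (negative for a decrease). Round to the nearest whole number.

-304 billion

Initially m₁ = (1 + 0.144) / (0.0497 + 0.0876 + 0.144) ≈ 4.0668, so M₁ = 4.0668 × 236 = 959.7648 billion.
After the change m₂ = (1 + 0.144) / (0.18 + 0.0876 + 0.144) ≈ 2.7794, so M₂ = 2.7794 × 236 = 655.9384 billion.
ΔM = M₂ − M₁ = 655.9384 − 959.7648 = -303.8264 billion.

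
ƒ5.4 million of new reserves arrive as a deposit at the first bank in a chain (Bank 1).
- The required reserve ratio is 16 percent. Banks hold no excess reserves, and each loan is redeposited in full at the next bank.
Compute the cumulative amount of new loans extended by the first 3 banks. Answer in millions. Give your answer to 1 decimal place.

ƒ11.5 million

Bank i lends (1 − rr)^i of the original deposit: Bank 1 lends 5.4·0.8400 = 4.5360, Bank 2 lends 5.4·0.8400² ≈ 3.8102, and so on.
Summing a geometric series: total = 5.4·[0.8400·(1 − 0.8400^3) / (1 − 0.8400)] ≈ 11.5468 million.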